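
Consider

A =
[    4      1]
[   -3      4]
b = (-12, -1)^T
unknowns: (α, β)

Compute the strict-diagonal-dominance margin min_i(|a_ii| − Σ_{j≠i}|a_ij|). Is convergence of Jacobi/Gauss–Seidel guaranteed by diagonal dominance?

1

row 1: |4| − (1) = 3
row 2: |4| − (3) = 1
minimum over rows = 1 → strictly diagonally dominant (convergence guaranteed)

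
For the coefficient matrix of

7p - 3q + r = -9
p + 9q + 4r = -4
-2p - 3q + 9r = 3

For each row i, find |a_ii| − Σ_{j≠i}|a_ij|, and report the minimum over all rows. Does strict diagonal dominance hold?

row 1: |7| − (3+1) = 3
row 2: |9| − (1+4) = 4
row 3: |9| − (2+3) = 4
minimum over rows = 3 → strictly diagonally dominant (convergence guaranteed)

3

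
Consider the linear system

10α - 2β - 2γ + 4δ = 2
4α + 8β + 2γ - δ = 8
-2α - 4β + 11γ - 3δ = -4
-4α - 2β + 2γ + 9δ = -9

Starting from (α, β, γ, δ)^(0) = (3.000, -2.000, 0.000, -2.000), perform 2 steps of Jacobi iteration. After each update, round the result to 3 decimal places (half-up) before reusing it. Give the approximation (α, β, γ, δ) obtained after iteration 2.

(-0.124, 0.959, -0.558, -0.658)

Iteration 1:
  α = (2 - (-2)·-2.000 - (-2)·0.000 - (4)·-2.000) / (10) = 0.600
  β = (8 - (4)·3.000 - (2)·0.000 - (-1)·-2.000) / (8) = -0.750
  γ = (-4 - (-2)·3.000 - (-4)·-2.000 - (-3)·-2.000) / (11) = -1.091
  δ = (-9 - (-4)·3.000 - (-2)·-2.000 - (2)·0.000) / (9) = -0.111
Iteration 2:
  α = (2 - (-2)·-0.750 - (-2)·-1.091 - (4)·-0.111) / (10) = -0.124
  β = (8 - (4)·0.600 - (2)·-1.091 - (-1)·-0.111) / (8) = 0.959
  γ = (-4 - (-2)·0.600 - (-4)·-0.750 - (-3)·-0.111) / (11) = -0.558
  δ = (-9 - (-4)·0.600 - (-2)·-0.750 - (2)·-1.091) / (9) = -0.658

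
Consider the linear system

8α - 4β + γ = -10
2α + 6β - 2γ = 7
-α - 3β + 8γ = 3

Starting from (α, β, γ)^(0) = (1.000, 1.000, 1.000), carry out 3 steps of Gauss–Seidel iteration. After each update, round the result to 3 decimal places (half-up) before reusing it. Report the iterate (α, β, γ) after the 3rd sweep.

(-0.548, 1.659, 0.929)

Iteration 1:
  α = (-10 - (-4)·1.000 - (1)·1.000) / (8) = -0.875
  β = (7 - (2)·-0.875 - (-2)·1.000) / (6) = 1.792
  γ = (3 - (-1)·-0.875 - (-3)·1.792) / (8) = 0.938
Iteration 2:
  α = (-10 - (-4)·1.792 - (1)·0.938) / (8) = -0.471
  β = (7 - (2)·-0.471 - (-2)·0.938) / (6) = 1.636
  γ = (3 - (-1)·-0.471 - (-3)·1.636) / (8) = 0.930
Iteration 3:
  α = (-10 - (-4)·1.636 - (1)·0.930) / (8) = -0.548
  β = (7 - (2)·-0.548 - (-2)·0.930) / (6) = 1.659
  γ = (3 - (-1)·-0.548 - (-3)·1.659) / (8) = 0.929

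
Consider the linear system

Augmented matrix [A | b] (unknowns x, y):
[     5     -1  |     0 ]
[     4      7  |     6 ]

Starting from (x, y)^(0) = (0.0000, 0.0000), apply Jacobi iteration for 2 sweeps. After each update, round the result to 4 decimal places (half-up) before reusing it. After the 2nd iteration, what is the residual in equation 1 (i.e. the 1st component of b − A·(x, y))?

Iteration 1:
  x = (0 - (-1)·0.0000) / (5) = 0.0000
  y = (6 - (4)·0.0000) / (7) = 0.8571
Iteration 2:
  x = (0 - (-1)·0.8571) / (5) = 0.1714
  y = (6 - (4)·0.0000) / (7) = 0.8571
Residual b − A·x = (0.0001, -0.6853)

0.0001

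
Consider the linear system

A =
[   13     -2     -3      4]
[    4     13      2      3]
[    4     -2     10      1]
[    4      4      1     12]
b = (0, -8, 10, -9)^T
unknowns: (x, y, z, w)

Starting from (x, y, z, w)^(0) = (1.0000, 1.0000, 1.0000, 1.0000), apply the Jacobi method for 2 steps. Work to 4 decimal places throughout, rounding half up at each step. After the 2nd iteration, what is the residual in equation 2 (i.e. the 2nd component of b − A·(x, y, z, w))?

Iteration 1:
  x = (0 - (-2)·1.0000 - (-3)·1.0000 - (4)·1.0000) / (13) = 0.0769
  y = (-8 - (4)·1.0000 - (2)·1.0000 - (3)·1.0000) / (13) = -1.3077
  z = (10 - (4)·1.0000 - (-2)·1.0000 - (1)·1.0000) / (10) = 0.7000
  w = (-9 - (4)·1.0000 - (4)·1.0000 - (1)·1.0000) / (12) = -1.5000
Iteration 2:
  x = (0 - (-2)·-1.3077 - (-3)·0.7000 - (4)·-1.5000) / (13) = 0.4219
  y = (-8 - (4)·0.0769 - (2)·0.7000 - (3)·-1.5000) / (13) = -0.4006
  z = (10 - (4)·0.0769 - (-2)·-1.3077 - (1)·-1.5000) / (10) = 0.8577
  w = (-9 - (4)·0.0769 - (4)·-1.3077 - (1)·0.7000) / (12) = -0.3981
Residual b − A·x = (-2.1204, -5.0009, -0.6677, -5.1657)

-5.0009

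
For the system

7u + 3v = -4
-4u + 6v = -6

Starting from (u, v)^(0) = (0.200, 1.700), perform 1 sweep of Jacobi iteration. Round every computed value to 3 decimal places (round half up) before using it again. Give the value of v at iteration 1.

-0.867

Iteration 1:
  u = (-4 - (3)·1.700) / (7) = -1.300
  v = (-6 - (-4)·0.200) / (6) = -0.867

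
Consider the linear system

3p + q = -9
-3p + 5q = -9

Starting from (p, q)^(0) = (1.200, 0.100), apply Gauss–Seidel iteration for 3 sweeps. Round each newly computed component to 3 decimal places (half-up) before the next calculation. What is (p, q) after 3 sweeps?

Iteration 1:
  p = (-9 - (1)·0.100) / (3) = -3.033
  q = (-9 - (-3)·-3.033) / (5) = -3.620
Iteration 2:
  p = (-9 - (1)·-3.620) / (3) = -1.793
  q = (-9 - (-3)·-1.793) / (5) = -2.876
Iteration 3:
  p = (-9 - (1)·-2.876) / (3) = -2.041
  q = (-9 - (-3)·-2.041) / (5) = -3.025

(-2.041, -3.025)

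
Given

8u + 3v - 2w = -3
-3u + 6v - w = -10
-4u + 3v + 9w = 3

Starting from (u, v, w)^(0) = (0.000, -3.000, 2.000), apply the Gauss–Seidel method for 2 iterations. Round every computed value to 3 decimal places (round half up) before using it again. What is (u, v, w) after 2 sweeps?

Iteration 1:
  u = (-3 - (3)·-3.000 - (-2)·2.000) / (8) = 1.250
  v = (-10 - (-3)·1.250 - (-1)·2.000) / (6) = -0.708
  w = (3 - (-4)·1.250 - (3)·-0.708) / (9) = 1.125
Iteration 2:
  u = (-3 - (3)·-0.708 - (-2)·1.125) / (8) = 0.172
  v = (-10 - (-3)·0.172 - (-1)·1.125) / (6) = -1.393
  w = (3 - (-4)·0.172 - (3)·-1.393) / (9) = 0.874

(0.172, -1.393, 0.874)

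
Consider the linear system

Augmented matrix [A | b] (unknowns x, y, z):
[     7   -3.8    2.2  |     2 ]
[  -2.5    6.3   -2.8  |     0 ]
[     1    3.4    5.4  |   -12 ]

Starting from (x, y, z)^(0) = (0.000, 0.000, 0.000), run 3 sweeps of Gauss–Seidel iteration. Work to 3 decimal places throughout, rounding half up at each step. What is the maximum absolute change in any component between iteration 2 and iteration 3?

0.491

Iteration 1:
  x = (2 - (-3.8)·0.000 - (2.2)·0.000) / (7) = 0.286
  y = (0 - (-2.5)·0.286 - (-2.8)·0.000) / (6.3) = 0.113
  z = (-12 - (1)·0.286 - (3.4)·0.113) / (5.4) = -2.346
Iteration 2:
  x = (2 - (-3.8)·0.113 - (2.2)·-2.346) / (7) = 1.084
  y = (0 - (-2.5)·1.084 - (-2.8)·-2.346) / (6.3) = -0.613
  z = (-12 - (1)·1.084 - (3.4)·-0.613) / (5.4) = -2.037
Iteration 3:
  x = (2 - (-3.8)·-0.613 - (2.2)·-2.037) / (7) = 0.593
  y = (0 - (-2.5)·0.593 - (-2.8)·-2.037) / (6.3) = -0.670
  z = (-12 - (1)·0.593 - (3.4)·-0.670) / (5.4) = -1.910
Change: (-0.491, -0.057, 0.127) → max |·| = 0.491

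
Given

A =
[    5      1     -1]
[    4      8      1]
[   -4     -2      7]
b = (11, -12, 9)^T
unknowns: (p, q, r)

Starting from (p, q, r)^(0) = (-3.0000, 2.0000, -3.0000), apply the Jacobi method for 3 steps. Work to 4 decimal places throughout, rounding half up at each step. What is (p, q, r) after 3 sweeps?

(3.0393, -2.8366, 1.9112)

Iteration 1:
  p = (11 - (1)·2.0000 - (-1)·-3.0000) / (5) = 1.2000
  q = (-12 - (4)·-3.0000 - (1)·-3.0000) / (8) = 0.3750
  r = (9 - (-4)·-3.0000 - (-2)·2.0000) / (7) = 0.1429
Iteration 2:
  p = (11 - (1)·0.3750 - (-1)·0.1429) / (5) = 2.1536
  q = (-12 - (4)·1.2000 - (1)·0.1429) / (8) = -2.1179
  r = (9 - (-4)·1.2000 - (-2)·0.3750) / (7) = 2.0786
Iteration 3:
  p = (11 - (1)·-2.1179 - (-1)·2.0786) / (5) = 3.0393
  q = (-12 - (4)·2.1536 - (1)·2.0786) / (8) = -2.8366
  r = (9 - (-4)·2.1536 - (-2)·-2.1179) / (7) = 1.9112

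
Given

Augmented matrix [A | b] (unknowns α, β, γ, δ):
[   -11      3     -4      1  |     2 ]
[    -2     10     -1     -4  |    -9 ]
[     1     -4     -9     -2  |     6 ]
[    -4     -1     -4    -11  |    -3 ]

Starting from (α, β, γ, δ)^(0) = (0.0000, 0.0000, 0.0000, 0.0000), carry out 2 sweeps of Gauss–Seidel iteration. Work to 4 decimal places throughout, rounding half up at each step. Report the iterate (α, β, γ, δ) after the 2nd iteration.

Iteration 1:
  α = (2 - (3)·0.0000 - (-4)·0.0000 - (1)·0.0000) / (-11) = -0.1818
  β = (-9 - (-2)·-0.1818 - (-1)·0.0000 - (-4)·0.0000) / (10) = -0.9364
  γ = (6 - (1)·-0.1818 - (-4)·-0.9364 - (-2)·0.0000) / (-9) = -0.2707
  δ = (-3 - (-4)·-0.1818 - (-1)·-0.9364 - (-4)·-0.2707) / (-11) = 0.5224
Iteration 2:
  α = (2 - (3)·-0.9364 - (-4)·-0.2707 - (1)·0.5224) / (-11) = -0.2913
  β = (-9 - (-2)·-0.2913 - (-1)·-0.2707 - (-4)·0.5224) / (10) = -0.7764
  γ = (6 - (1)·-0.2913 - (-4)·-0.7764 - (-2)·0.5224) / (-9) = -0.4701
  δ = (-3 - (-4)·-0.2913 - (-1)·-0.7764 - (-4)·-0.4701) / (-11) = 0.6202

(-0.2913, -0.7764, -0.4701, 0.6202)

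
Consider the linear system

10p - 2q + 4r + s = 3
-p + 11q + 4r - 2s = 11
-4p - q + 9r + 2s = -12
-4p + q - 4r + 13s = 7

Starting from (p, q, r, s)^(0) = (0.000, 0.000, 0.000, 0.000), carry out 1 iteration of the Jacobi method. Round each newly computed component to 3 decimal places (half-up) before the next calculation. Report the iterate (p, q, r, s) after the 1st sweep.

Iteration 1:
  p = (3 - (-2)·0.000 - (4)·0.000 - (1)·0.000) / (10) = 0.300
  q = (11 - (-1)·0.000 - (4)·0.000 - (-2)·0.000) / (11) = 1.000
  r = (-12 - (-4)·0.000 - (-1)·0.000 - (2)·0.000) / (9) = -1.333
  s = (7 - (-4)·0.000 - (1)·0.000 - (-4)·0.000) / (13) = 0.538

(0.300, 1.000, -1.333, 0.538)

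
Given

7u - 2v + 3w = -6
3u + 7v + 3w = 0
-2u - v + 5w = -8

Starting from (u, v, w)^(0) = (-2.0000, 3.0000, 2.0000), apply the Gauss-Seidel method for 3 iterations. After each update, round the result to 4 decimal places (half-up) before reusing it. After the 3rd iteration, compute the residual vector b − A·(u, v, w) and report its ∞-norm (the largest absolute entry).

0.6299

Iteration 1:
  u = (-6 - (-2)·3.0000 - (3)·2.0000) / (7) = -0.8571
  v = (0 - (3)·-0.8571 - (3)·2.0000) / (7) = -0.4898
  w = (-8 - (-2)·-0.8571 - (-1)·-0.4898) / (5) = -2.0408
Iteration 2:
  u = (-6 - (-2)·-0.4898 - (3)·-2.0408) / (7) = -0.1225
  v = (0 - (3)·-0.1225 - (3)·-2.0408) / (7) = 0.9271
  w = (-8 - (-2)·-0.1225 - (-1)·0.9271) / (5) = -1.4636
Iteration 3:
  u = (-6 - (-2)·0.9271 - (3)·-1.4636) / (7) = 0.0350
  v = (0 - (3)·0.0350 - (3)·-1.4636) / (7) = 0.6123
  w = (-8 - (-2)·0.0350 - (-1)·0.6123) / (5) = -1.4635
Residual b − A·x = (-0.6299, -0.0006, -0.0002); ∞-norm = 0.6299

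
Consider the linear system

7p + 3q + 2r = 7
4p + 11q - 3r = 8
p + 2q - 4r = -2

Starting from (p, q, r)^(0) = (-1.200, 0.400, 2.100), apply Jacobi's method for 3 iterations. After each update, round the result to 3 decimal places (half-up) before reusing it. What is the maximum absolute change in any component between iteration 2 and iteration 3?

0.513

Iteration 1:
  p = (7 - (3)·0.400 - (2)·2.100) / (7) = 0.229
  q = (8 - (4)·-1.200 - (-3)·2.100) / (11) = 1.736
  r = (-2 - (1)·-1.200 - (2)·0.400) / (-4) = 0.400
Iteration 2:
  p = (7 - (3)·1.736 - (2)·0.400) / (7) = 0.142
  q = (8 - (4)·0.229 - (-3)·0.400) / (11) = 0.753
  r = (-2 - (1)·0.229 - (2)·1.736) / (-4) = 1.425
Iteration 3:
  p = (7 - (3)·0.753 - (2)·1.425) / (7) = 0.270
  q = (8 - (4)·0.142 - (-3)·1.425) / (11) = 1.064
  r = (-2 - (1)·0.142 - (2)·0.753) / (-4) = 0.912
Change: (0.128, 0.311, -0.513) → max |·| = 0.513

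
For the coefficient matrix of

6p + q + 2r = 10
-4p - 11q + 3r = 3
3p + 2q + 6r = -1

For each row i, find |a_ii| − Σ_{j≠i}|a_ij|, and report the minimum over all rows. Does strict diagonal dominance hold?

row 1: |6| − (1+2) = 3
row 2: |-11| − (4+3) = 4
row 3: |6| − (3+2) = 1
minimum over rows = 1 → strictly diagonally dominant (convergence guaranteed)

1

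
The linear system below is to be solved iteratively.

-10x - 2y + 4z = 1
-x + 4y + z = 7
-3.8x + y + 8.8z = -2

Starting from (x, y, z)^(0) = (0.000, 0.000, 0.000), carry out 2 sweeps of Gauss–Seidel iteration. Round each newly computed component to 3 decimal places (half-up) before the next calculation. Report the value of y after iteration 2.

Iteration 1:
  x = (1 - (-2)·0.000 - (4)·0.000) / (-10) = -0.100
  y = (7 - (-1)·-0.100 - (1)·0.000) / (4) = 1.725
  z = (-2 - (-3.8)·-0.100 - (1)·1.725) / (8.8) = -0.466
Iteration 2:
  x = (1 - (-2)·1.725 - (4)·-0.466) / (-10) = -0.631
  y = (7 - (-1)·-0.631 - (1)·-0.466) / (4) = 1.709
  z = (-2 - (-3.8)·-0.631 - (1)·1.709) / (8.8) = -0.694

1.709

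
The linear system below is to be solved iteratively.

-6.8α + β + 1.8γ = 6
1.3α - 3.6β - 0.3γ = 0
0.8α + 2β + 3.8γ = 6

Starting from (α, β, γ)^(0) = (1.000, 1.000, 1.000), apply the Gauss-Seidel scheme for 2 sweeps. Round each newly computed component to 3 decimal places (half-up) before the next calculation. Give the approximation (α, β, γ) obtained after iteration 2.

Iteration 1:
  α = (6 - (1)·1.000 - (1.8)·1.000) / (-6.8) = -0.471
  β = (0 - (1.3)·-0.471 - (-0.3)·1.000) / (-3.6) = -0.253
  γ = (6 - (0.8)·-0.471 - (2)·-0.253) / (3.8) = 1.811
Iteration 2:
  α = (6 - (1)·-0.253 - (1.8)·1.811) / (-6.8) = -0.440
  β = (0 - (1.3)·-0.440 - (-0.3)·1.811) / (-3.6) = -0.310
  γ = (6 - (0.8)·-0.440 - (2)·-0.310) / (3.8) = 1.835

(-0.440, -0.310, 1.835)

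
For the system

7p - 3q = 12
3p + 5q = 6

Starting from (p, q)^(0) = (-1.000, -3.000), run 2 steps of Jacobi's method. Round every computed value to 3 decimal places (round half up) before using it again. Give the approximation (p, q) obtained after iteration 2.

(2.486, 0.943)

Iteration 1:
  p = (12 - (-3)·-3.000) / (7) = 0.429
  q = (6 - (3)·-1.000) / (5) = 1.800
Iteration 2:
  p = (12 - (-3)·1.800) / (7) = 2.486
  q = (6 - (3)·0.429) / (5) = 0.943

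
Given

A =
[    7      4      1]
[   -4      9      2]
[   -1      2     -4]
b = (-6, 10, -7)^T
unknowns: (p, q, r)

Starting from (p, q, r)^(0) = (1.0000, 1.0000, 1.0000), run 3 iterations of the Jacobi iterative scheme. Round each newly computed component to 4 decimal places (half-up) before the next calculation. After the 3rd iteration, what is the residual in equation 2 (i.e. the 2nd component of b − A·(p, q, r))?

Iteration 1:
  p = (-6 - (4)·1.0000 - (1)·1.0000) / (7) = -1.5714
  q = (10 - (-4)·1.0000 - (2)·1.0000) / (9) = 1.3333
  r = (-7 - (-1)·1.0000 - (2)·1.0000) / (-4) = 2.0000
Iteration 2:
  p = (-6 - (4)·1.3333 - (1)·2.0000) / (7) = -1.9047
  q = (10 - (-4)·-1.5714 - (2)·2.0000) / (9) = -0.0317
  r = (-7 - (-1)·-1.5714 - (2)·1.3333) / (-4) = 2.8095
Iteration 3:
  p = (-6 - (4)·-0.0317 - (1)·2.8095) / (7) = -1.2404
  q = (10 - (-4)·-1.9047 - (2)·2.8095) / (9) = -0.3598
  r = (-7 - (-1)·-1.9047 - (2)·-0.0317) / (-4) = 2.2103
Residual b − A·x = (1.9117, 3.8560, 1.3204)

3.8560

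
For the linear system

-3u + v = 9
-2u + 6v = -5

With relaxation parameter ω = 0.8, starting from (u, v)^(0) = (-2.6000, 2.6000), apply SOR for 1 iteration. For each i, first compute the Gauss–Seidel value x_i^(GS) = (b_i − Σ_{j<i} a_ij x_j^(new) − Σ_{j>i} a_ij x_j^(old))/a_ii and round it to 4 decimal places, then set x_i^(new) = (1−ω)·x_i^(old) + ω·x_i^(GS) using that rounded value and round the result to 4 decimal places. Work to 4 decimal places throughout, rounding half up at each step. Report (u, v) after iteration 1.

Iteration 1:
  u: GS value = (9 - (1)·2.6000) / (-3) = -2.1333;  u ← (1−ω)·-2.6000 + ω·-2.1333 = -2.2266
  v: GS value = (-5 - (-2)·-2.2266) / (6) = -1.5755;  v ← (1−ω)·2.6000 + ω·-1.5755 = -0.7404

(-2.2266, -0.7404)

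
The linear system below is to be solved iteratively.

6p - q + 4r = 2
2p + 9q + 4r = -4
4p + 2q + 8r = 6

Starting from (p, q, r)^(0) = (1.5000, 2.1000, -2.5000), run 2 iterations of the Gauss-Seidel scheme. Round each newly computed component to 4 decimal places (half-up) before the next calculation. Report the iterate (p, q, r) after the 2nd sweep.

Iteration 1:
  p = (2 - (-1)·2.1000 - (4)·-2.5000) / (6) = 2.3500
  q = (-4 - (2)·2.3500 - (4)·-2.5000) / (9) = 0.1444
  r = (6 - (4)·2.3500 - (2)·0.1444) / (8) = -0.4611
Iteration 2:
  p = (2 - (-1)·0.1444 - (4)·-0.4611) / (6) = 0.6648
  q = (-4 - (2)·0.6648 - (4)·-0.4611) / (9) = -0.3872
  r = (6 - (4)·0.6648 - (2)·-0.3872) / (8) = 0.5144

(0.6648, -0.3872, 0.5144)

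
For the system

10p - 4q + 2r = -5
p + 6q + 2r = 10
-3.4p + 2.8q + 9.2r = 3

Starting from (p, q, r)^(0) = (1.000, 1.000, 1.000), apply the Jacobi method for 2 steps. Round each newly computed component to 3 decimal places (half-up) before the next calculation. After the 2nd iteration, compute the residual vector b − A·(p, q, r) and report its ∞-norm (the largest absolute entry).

2.734

Iteration 1:
  p = (-5 - (-4)·1.000 - (2)·1.000) / (10) = -0.300
  q = (10 - (1)·1.000 - (2)·1.000) / (6) = 1.167
  r = (3 - (-3.4)·1.000 - (2.8)·1.000) / (9.2) = 0.391
Iteration 2:
  p = (-5 - (-4)·1.167 - (2)·0.391) / (10) = -0.111
  q = (10 - (1)·-0.300 - (2)·0.391) / (6) = 1.586
  r = (3 - (-3.4)·-0.300 - (2.8)·1.167) / (9.2) = -0.140
Residual b − A·x = (2.734, 0.875, -0.530); ∞-norm = 2.734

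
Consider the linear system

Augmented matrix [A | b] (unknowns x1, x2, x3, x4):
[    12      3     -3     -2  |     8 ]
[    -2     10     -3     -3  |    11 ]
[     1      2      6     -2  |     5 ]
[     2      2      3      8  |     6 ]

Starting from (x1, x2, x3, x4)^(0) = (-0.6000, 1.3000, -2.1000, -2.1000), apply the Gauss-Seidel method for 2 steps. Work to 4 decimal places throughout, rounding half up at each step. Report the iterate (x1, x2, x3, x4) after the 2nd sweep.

(0.9500, 1.6333, 0.4083, -0.0489)

Iteration 1:
  x1 = (8 - (3)·1.3000 - (-3)·-2.1000 - (-2)·-2.1000) / (12) = -0.5333
  x2 = (11 - (-2)·-0.5333 - (-3)·-2.1000 - (-3)·-2.1000) / (10) = -0.2667
  x3 = (5 - (1)·-0.5333 - (2)·-0.2667 - (-2)·-2.1000) / (6) = 0.3111
  x4 = (6 - (2)·-0.5333 - (2)·-0.2667 - (3)·0.3111) / (8) = 0.8333
Iteration 2:
  x1 = (8 - (3)·-0.2667 - (-3)·0.3111 - (-2)·0.8333) / (12) = 0.9500
  x2 = (11 - (-2)·0.9500 - (-3)·0.3111 - (-3)·0.8333) / (10) = 1.6333
  x3 = (5 - (1)·0.9500 - (2)·1.6333 - (-2)·0.8333) / (6) = 0.4083
  x4 = (6 - (2)·0.9500 - (2)·1.6333 - (3)·0.4083) / (8) = -0.0489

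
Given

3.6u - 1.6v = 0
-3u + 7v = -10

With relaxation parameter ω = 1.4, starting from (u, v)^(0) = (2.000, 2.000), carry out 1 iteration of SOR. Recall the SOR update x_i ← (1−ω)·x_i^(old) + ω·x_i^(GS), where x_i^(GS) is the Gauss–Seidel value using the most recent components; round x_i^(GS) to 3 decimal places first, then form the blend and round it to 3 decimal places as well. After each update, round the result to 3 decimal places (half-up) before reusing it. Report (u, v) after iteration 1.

Iteration 1:
  u: GS value = (0 - (-1.6)·2.000) / (3.6) = 0.889;  u ← (1−ω)·2.000 + ω·0.889 = 0.445
  v: GS value = (-10 - (-3)·0.445) / (7) = -1.238;  v ← (1−ω)·2.000 + ω·-1.238 = -2.533

(0.445, -2.533)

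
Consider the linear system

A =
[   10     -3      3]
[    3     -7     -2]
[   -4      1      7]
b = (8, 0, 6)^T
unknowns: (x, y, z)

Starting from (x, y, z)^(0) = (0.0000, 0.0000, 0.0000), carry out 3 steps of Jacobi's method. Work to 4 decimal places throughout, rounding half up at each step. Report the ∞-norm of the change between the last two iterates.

Iteration 1:
  x = (8 - (-3)·0.0000 - (3)·0.0000) / (10) = 0.8000
  y = (0 - (3)·0.0000 - (-2)·0.0000) / (-7) = 0.0000
  z = (6 - (-4)·0.0000 - (1)·0.0000) / (7) = 0.8571
Iteration 2:
  x = (8 - (-3)·0.0000 - (3)·0.8571) / (10) = 0.5429
  y = (0 - (3)·0.8000 - (-2)·0.8571) / (-7) = 0.0980
  z = (6 - (-4)·0.8000 - (1)·0.0000) / (7) = 1.3143
Iteration 3:
  x = (8 - (-3)·0.0980 - (3)·1.3143) / (10) = 0.4351
  y = (0 - (3)·0.5429 - (-2)·1.3143) / (-7) = -0.1428
  z = (6 - (-4)·0.5429 - (1)·0.0980) / (7) = 1.1534
Change: (-0.1078, -0.2408, -0.1609) → max |·| = 0.2408

0.2408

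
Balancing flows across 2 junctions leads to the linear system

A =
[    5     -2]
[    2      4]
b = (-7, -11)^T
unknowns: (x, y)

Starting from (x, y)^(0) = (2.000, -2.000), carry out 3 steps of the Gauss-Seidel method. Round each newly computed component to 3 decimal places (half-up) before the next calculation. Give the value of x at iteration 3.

-2.088

Iteration 1:
  x = (-7 - (-2)·-2.000) / (5) = -2.200
  y = (-11 - (2)·-2.200) / (4) = -1.650
Iteration 2:
  x = (-7 - (-2)·-1.650) / (5) = -2.060
  y = (-11 - (2)·-2.060) / (4) = -1.720
Iteration 3:
  x = (-7 - (-2)·-1.720) / (5) = -2.088
  y = (-11 - (2)·-2.088) / (4) = -1.706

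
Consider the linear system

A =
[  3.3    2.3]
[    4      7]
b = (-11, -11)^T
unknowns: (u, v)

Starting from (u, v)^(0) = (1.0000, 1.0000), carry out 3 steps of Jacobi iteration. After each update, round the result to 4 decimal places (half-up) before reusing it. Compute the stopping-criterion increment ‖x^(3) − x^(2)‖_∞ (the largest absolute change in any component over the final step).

Iteration 1:
  u = (-11 - (2.3)·1.0000) / (3.3) = -4.0303
  v = (-11 - (4)·1.0000) / (7) = -2.1429
Iteration 2:
  u = (-11 - (2.3)·-2.1429) / (3.3) = -1.8398
  v = (-11 - (4)·-4.0303) / (7) = 0.7316
Iteration 3:
  u = (-11 - (2.3)·0.7316) / (3.3) = -3.8432
  v = (-11 - (4)·-1.8398) / (7) = -0.5201
Change: (-2.0034, -1.2517) → max |·| = 2.0034

2.0034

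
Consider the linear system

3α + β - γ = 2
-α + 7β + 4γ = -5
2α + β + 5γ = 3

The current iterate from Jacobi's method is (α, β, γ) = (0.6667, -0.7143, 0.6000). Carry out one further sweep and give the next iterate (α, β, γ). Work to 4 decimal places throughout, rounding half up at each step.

(1.1048, -0.9619, 0.4762)

One sweep:
  α = (2 - (1)·-0.7143 - (-1)·0.6000) / (3) = 1.1048
  β = (-5 - (-1)·0.6667 - (4)·0.6000) / (7) = -0.9619
  γ = (3 - (2)·0.6667 - (1)·-0.7143) / (5) = 0.4762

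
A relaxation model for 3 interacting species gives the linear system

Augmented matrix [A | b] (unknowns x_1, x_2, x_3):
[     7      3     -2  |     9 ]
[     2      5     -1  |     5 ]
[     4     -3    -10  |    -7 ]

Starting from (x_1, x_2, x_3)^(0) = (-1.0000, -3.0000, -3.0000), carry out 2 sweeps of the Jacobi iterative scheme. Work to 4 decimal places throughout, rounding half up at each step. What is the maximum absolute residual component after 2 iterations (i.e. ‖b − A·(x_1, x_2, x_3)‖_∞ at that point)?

Iteration 1:
  x_1 = (9 - (3)·-3.0000 - (-2)·-3.0000) / (7) = 1.7143
  x_2 = (5 - (2)·-1.0000 - (-1)·-3.0000) / (5) = 0.8000
  x_3 = (-7 - (4)·-1.0000 - (-3)·-3.0000) / (-10) = 1.2000
Iteration 2:
  x_1 = (9 - (3)·0.8000 - (-2)·1.2000) / (7) = 1.2857
  x_2 = (5 - (2)·1.7143 - (-1)·1.2000) / (5) = 0.5543
  x_3 = (-7 - (4)·1.7143 - (-3)·0.8000) / (-10) = 1.1457
Residual b − A·x = (0.6286, 0.8028, 0.9771); ∞-norm = 0.9771

0.9771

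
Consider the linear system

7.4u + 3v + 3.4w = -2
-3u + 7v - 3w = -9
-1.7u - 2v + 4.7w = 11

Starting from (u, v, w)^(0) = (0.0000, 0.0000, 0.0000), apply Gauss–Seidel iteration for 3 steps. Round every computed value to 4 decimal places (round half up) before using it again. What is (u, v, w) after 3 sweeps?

Iteration 1:
  u = (-2 - (3)·0.0000 - (3.4)·0.0000) / (7.4) = -0.2703
  v = (-9 - (-3)·-0.2703 - (-3)·0.0000) / (7) = -1.4016
  w = (11 - (-1.7)·-0.2703 - (-2)·-1.4016) / (4.7) = 1.6462
Iteration 2:
  u = (-2 - (3)·-1.4016 - (3.4)·1.6462) / (7.4) = -0.4584
  v = (-9 - (-3)·-0.4584 - (-3)·1.6462) / (7) = -0.7767
  w = (11 - (-1.7)·-0.4584 - (-2)·-0.7767) / (4.7) = 1.8441
Iteration 3:
  u = (-2 - (3)·-0.7767 - (3.4)·1.8441) / (7.4) = -0.8027
  v = (-9 - (-3)·-0.8027 - (-3)·1.8441) / (7) = -0.8394
  w = (11 - (-1.7)·-0.8027 - (-2)·-0.8394) / (4.7) = 1.6929

(-0.8027, -0.8394, 1.6929)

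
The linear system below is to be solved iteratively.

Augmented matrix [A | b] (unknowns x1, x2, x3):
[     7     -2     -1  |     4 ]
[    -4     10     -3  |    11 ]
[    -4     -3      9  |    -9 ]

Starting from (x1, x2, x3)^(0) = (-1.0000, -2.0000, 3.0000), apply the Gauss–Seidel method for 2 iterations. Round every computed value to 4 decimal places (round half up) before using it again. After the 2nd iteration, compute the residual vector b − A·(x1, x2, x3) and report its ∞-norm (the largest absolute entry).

Iteration 1:
  x1 = (4 - (-2)·-2.0000 - (-1)·3.0000) / (7) = 0.4286
  x2 = (11 - (-4)·0.4286 - (-3)·3.0000) / (10) = 2.1714
  x3 = (-9 - (-4)·0.4286 - (-3)·2.1714) / (9) = -0.0857
Iteration 2:
  x1 = (4 - (-2)·2.1714 - (-1)·-0.0857) / (7) = 1.1796
  x2 = (11 - (-4)·1.1796 - (-3)·-0.0857) / (10) = 1.5461
  x3 = (-9 - (-4)·1.1796 - (-3)·1.5461) / (9) = 0.0396
Residual b − A·x = (-1.1254, 0.3762, 0.0003); ∞-norm = 1.1254

1.1254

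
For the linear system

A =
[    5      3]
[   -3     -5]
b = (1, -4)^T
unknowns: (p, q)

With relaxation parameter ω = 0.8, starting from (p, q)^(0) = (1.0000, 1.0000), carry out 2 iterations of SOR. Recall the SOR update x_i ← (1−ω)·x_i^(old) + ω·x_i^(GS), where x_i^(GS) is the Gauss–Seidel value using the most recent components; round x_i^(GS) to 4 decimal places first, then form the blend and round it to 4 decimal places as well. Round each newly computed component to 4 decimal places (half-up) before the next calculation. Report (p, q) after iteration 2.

Iteration 1:
  p: GS value = (1 - (3)·1.0000) / (5) = -0.4000;  p ← (1−ω)·1.0000 + ω·-0.4000 = -0.1200
  q: GS value = (-4 - (-3)·-0.1200) / (-5) = 0.8720;  q ← (1−ω)·1.0000 + ω·0.8720 = 0.8976
Iteration 2:
  p: GS value = (1 - (3)·0.8976) / (5) = -0.3386;  p ← (1−ω)·-0.1200 + ω·-0.3386 = -0.2949
  q: GS value = (-4 - (-3)·-0.2949) / (-5) = 0.9769;  q ← (1−ω)·0.8976 + ω·0.9769 = 0.9610

(-0.2949, 0.9610)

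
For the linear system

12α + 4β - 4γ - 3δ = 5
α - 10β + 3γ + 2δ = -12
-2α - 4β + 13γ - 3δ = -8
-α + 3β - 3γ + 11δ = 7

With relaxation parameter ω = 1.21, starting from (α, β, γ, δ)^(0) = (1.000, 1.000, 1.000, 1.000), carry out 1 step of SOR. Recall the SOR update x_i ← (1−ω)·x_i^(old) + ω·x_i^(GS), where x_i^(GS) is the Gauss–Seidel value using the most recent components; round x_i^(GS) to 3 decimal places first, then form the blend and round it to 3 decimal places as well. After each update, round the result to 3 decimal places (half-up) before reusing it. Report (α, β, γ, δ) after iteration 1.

Iteration 1:
  α: GS value = (5 - (4)·1.000 - (-4)·1.000 - (-3)·1.000) / (12) = 0.667;  α ← (1−ω)·1.000 + ω·0.667 = 0.597
  β: GS value = (-12 - (1)·0.597 - (3)·1.000 - (2)·1.000) / (-10) = 1.760;  β ← (1−ω)·1.000 + ω·1.760 = 1.920
  γ: GS value = (-8 - (-2)·0.597 - (-4)·1.920 - (-3)·1.000) / (13) = 0.298;  γ ← (1−ω)·1.000 + ω·0.298 = 0.151
  δ: GS value = (7 - (-1)·0.597 - (3)·1.920 - (-3)·0.151) / (11) = 0.208;  δ ← (1−ω)·1.000 + ω·0.208 = 0.042

(0.597, 1.920, 0.151, 0.042)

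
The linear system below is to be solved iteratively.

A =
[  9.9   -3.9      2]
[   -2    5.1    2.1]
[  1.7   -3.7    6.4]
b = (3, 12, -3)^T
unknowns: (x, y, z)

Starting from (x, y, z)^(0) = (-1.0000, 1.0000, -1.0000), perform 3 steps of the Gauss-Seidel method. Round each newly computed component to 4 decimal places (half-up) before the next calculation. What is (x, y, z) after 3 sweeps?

Iteration 1:
  x = (3 - (-3.9)·1.0000 - (2)·-1.0000) / (9.9) = 0.8990
  y = (12 - (-2)·0.8990 - (2.1)·-1.0000) / (5.1) = 3.1173
  z = (-3 - (1.7)·0.8990 - (-3.7)·3.1173) / (6.4) = 1.0946
Iteration 2:
  x = (3 - (-3.9)·3.1173 - (2)·1.0946) / (9.9) = 1.3099
  y = (12 - (-2)·1.3099 - (2.1)·1.0946) / (5.1) = 2.4159
  z = (-3 - (1.7)·1.3099 - (-3.7)·2.4159) / (6.4) = 0.5800
Iteration 3:
  x = (3 - (-3.9)·2.4159 - (2)·0.5800) / (9.9) = 1.1376
  y = (12 - (-2)·1.1376 - (2.1)·0.5800) / (5.1) = 2.5602
  z = (-3 - (1.7)·1.1376 - (-3.7)·2.5602) / (6.4) = 0.7092

(1.1376, 2.5602, 0.7092)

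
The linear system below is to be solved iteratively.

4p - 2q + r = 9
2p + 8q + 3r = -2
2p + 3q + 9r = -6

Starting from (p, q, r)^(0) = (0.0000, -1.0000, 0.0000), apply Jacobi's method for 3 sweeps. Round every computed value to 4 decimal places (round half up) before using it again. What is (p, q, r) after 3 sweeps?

(2.2118, -0.4375, -0.9699)

Iteration 1:
  p = (9 - (-2)·-1.0000 - (1)·0.0000) / (4) = 1.7500
  q = (-2 - (2)·0.0000 - (3)·0.0000) / (8) = -0.2500
  r = (-6 - (2)·0.0000 - (3)·-1.0000) / (9) = -0.3333
Iteration 2:
  p = (9 - (-2)·-0.2500 - (1)·-0.3333) / (4) = 2.2083
  q = (-2 - (2)·1.7500 - (3)·-0.3333) / (8) = -0.5625
  r = (-6 - (2)·1.7500 - (3)·-0.2500) / (9) = -0.9722
Iteration 3:
  p = (9 - (-2)·-0.5625 - (1)·-0.9722) / (4) = 2.2118
  q = (-2 - (2)·2.2083 - (3)·-0.9722) / (8) = -0.4375
  r = (-6 - (2)·2.2083 - (3)·-0.5625) / (9) = -0.9699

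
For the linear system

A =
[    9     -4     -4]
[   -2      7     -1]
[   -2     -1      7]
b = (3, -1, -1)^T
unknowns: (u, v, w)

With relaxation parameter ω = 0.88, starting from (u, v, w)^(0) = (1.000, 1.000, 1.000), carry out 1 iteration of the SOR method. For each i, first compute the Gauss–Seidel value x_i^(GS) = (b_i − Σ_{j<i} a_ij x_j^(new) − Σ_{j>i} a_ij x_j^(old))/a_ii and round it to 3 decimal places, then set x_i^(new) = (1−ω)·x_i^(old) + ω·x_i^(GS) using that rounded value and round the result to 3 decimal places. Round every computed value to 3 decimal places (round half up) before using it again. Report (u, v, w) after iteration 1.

(1.195, 0.420, 0.348)

Iteration 1:
  u: GS value = (3 - (-4)·1.000 - (-4)·1.000) / (9) = 1.222;  u ← (1−ω)·1.000 + ω·1.222 = 1.195
  v: GS value = (-1 - (-2)·1.195 - (-1)·1.000) / (7) = 0.341;  v ← (1−ω)·1.000 + ω·0.341 = 0.420
  w: GS value = (-1 - (-2)·1.195 - (-1)·0.420) / (7) = 0.259;  w ← (1−ω)·1.000 + ω·0.259 = 0.348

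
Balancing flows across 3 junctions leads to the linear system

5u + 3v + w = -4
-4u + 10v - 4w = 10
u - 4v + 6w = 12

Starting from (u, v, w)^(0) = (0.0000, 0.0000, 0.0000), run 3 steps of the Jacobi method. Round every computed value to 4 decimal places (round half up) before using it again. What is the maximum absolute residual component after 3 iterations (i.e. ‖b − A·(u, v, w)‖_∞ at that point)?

Iteration 1:
  u = (-4 - (3)·0.0000 - (1)·0.0000) / (5) = -0.8000
  v = (10 - (-4)·0.0000 - (-4)·0.0000) / (10) = 1.0000
  w = (12 - (1)·0.0000 - (-4)·0.0000) / (6) = 2.0000
Iteration 2:
  u = (-4 - (3)·1.0000 - (1)·2.0000) / (5) = -1.8000
  v = (10 - (-4)·-0.8000 - (-4)·2.0000) / (10) = 1.4800
  w = (12 - (1)·-0.8000 - (-4)·1.0000) / (6) = 2.8000
Iteration 3:
  u = (-4 - (3)·1.4800 - (1)·2.8000) / (5) = -2.2480
  v = (10 - (-4)·-1.8000 - (-4)·2.8000) / (10) = 1.4000
  w = (12 - (1)·-1.8000 - (-4)·1.4800) / (6) = 3.2867
Residual b − A·x = (-0.2467, 0.1548, 0.1278); ∞-norm = 0.2467

0.2467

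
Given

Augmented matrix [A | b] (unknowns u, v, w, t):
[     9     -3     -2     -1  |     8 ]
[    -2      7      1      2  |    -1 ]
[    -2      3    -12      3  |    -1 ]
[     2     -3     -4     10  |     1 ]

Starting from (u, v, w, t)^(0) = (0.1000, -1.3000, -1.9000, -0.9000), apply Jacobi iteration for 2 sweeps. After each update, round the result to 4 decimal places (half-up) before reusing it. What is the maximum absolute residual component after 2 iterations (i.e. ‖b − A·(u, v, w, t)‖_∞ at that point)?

Iteration 1:
  u = (8 - (-3)·-1.3000 - (-2)·-1.9000 - (-1)·-0.9000) / (9) = -0.0667
  v = (-1 - (-2)·0.1000 - (1)·-1.9000 - (2)·-0.9000) / (7) = 0.4143
  w = (-1 - (-2)·0.1000 - (3)·-1.3000 - (3)·-0.9000) / (-12) = -0.4833
  t = (1 - (2)·0.1000 - (-3)·-1.3000 - (-4)·-1.9000) / (10) = -1.0700
Iteration 2:
  u = (8 - (-3)·0.4143 - (-2)·-0.4833 - (-1)·-1.0700) / (9) = 0.8007
  v = (-1 - (-2)·-0.0667 - (1)·-0.4833 - (2)·-1.0700) / (7) = 0.2128
  w = (-1 - (-2)·-0.0667 - (3)·0.4143 - (3)·-1.0700) / (-12) = -0.0695
  t = (1 - (2)·-0.0667 - (-3)·0.4143 - (-4)·-0.4833) / (10) = 0.0443
Residual b − A·x = (1.3374, -0.9073, -1.0039, -0.6840); ∞-norm = 1.3374

1.3374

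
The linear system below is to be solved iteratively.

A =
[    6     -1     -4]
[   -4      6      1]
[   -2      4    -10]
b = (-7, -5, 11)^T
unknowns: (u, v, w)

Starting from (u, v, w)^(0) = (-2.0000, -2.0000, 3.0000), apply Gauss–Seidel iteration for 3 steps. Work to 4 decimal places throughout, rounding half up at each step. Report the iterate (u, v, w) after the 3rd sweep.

(-2.5189, -2.2648, -1.5021)

Iteration 1:
  u = (-7 - (-1)·-2.0000 - (-4)·3.0000) / (6) = 0.5000
  v = (-5 - (-4)·0.5000 - (1)·3.0000) / (6) = -1.0000
  w = (11 - (-2)·0.5000 - (4)·-1.0000) / (-10) = -1.6000
Iteration 2:
  u = (-7 - (-1)·-1.0000 - (-4)·-1.6000) / (6) = -2.4000
  v = (-5 - (-4)·-2.4000 - (1)·-1.6000) / (6) = -2.1667
  w = (11 - (-2)·-2.4000 - (4)·-2.1667) / (-10) = -1.4867
Iteration 3:
  u = (-7 - (-1)·-2.1667 - (-4)·-1.4867) / (6) = -2.5189
  v = (-5 - (-4)·-2.5189 - (1)·-1.4867) / (6) = -2.2648
  w = (11 - (-2)·-2.5189 - (4)·-2.2648) / (-10) = -1.5021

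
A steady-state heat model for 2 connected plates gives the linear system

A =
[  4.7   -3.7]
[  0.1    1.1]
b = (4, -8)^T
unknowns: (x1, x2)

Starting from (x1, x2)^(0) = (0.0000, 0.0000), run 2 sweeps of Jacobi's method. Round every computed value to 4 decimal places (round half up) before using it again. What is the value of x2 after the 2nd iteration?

Iteration 1:
  x1 = (4 - (-3.7)·0.0000) / (4.7) = 0.8511
  x2 = (-8 - (0.1)·0.0000) / (1.1) = -7.2727
Iteration 2:
  x1 = (4 - (-3.7)·-7.2727) / (4.7) = -4.8743
  x2 = (-8 - (0.1)·0.8511) / (1.1) = -7.3501

-7.3501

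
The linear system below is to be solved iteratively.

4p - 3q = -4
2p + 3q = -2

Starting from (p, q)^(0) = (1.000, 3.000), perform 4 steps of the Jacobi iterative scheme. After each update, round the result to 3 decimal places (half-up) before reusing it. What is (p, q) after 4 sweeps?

Iteration 1:
  p = (-4 - (-3)·3.000) / (4) = 1.250
  q = (-2 - (2)·1.000) / (3) = -1.333
Iteration 2:
  p = (-4 - (-3)·-1.333) / (4) = -2.000
  q = (-2 - (2)·1.250) / (3) = -1.500
Iteration 3:
  p = (-4 - (-3)·-1.500) / (4) = -2.125
  q = (-2 - (2)·-2.000) / (3) = 0.667
Iteration 4:
  p = (-4 - (-3)·0.667) / (4) = -0.500
  q = (-2 - (2)·-2.125) / (3) = 0.750

(-0.500, 0.750)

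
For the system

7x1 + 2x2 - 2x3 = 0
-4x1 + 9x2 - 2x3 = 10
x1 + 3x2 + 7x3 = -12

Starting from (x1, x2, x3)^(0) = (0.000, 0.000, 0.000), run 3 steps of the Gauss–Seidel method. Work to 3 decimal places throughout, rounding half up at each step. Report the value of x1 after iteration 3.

Iteration 1:
  x1 = (0 - (2)·0.000 - (-2)·0.000) / (7) = 0.000
  x2 = (10 - (-4)·0.000 - (-2)·0.000) / (9) = 1.111
  x3 = (-12 - (1)·0.000 - (3)·1.111) / (7) = -2.190
Iteration 2:
  x1 = (0 - (2)·1.111 - (-2)·-2.190) / (7) = -0.943
  x2 = (10 - (-4)·-0.943 - (-2)·-2.190) / (9) = 0.205
  x3 = (-12 - (1)·-0.943 - (3)·0.205) / (7) = -1.667
Iteration 3:
  x1 = (0 - (2)·0.205 - (-2)·-1.667) / (7) = -0.535
  x2 = (10 - (-4)·-0.535 - (-2)·-1.667) / (9) = 0.503
  x3 = (-12 - (1)·-0.535 - (3)·0.503) / (7) = -1.853

-0.535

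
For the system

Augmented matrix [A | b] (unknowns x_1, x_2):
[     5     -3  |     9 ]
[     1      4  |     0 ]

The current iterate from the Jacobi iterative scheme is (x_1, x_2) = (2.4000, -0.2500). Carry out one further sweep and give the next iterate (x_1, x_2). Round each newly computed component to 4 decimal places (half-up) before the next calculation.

One sweep:
  x_1 = (9 - (-3)·-0.2500) / (5) = 1.6500
  x_2 = (0 - (1)·2.4000) / (4) = -0.6000

(1.6500, -0.6000)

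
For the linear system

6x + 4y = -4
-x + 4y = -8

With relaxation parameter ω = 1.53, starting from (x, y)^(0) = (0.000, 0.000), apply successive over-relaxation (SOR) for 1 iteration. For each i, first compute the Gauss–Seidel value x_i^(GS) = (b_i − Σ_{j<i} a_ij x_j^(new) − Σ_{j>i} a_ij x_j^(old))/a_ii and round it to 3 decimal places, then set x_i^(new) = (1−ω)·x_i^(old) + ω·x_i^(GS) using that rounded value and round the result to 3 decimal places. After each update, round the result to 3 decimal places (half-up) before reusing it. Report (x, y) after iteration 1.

(-1.021, -3.450)

Iteration 1:
  x: GS value = (-4 - (4)·0.000) / (6) = -0.667;  x ← (1−ω)·0.000 + ω·-0.667 = -1.021
  y: GS value = (-8 - (-1)·-1.021) / (4) = -2.255;  y ← (1−ω)·0.000 + ω·-2.255 = -3.450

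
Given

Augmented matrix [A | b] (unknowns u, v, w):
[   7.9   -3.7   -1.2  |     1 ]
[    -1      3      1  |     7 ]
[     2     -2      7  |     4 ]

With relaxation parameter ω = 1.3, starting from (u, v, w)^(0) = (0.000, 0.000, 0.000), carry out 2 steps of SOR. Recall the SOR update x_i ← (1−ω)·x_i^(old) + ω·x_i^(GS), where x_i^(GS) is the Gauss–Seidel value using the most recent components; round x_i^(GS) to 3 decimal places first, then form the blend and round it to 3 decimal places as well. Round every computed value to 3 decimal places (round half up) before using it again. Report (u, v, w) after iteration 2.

(2.367, 2.333, 0.180)

Iteration 1:
  u: GS value = (1 - (-3.7)·0.000 - (-1.2)·0.000) / (7.9) = 0.127;  u ← (1−ω)·0.000 + ω·0.127 = 0.165
  v: GS value = (7 - (-1)·0.165 - (1)·0.000) / (3) = 2.388;  v ← (1−ω)·0.000 + ω·2.388 = 3.104
  w: GS value = (4 - (2)·0.165 - (-2)·3.104) / (7) = 1.411;  w ← (1−ω)·0.000 + ω·1.411 = 1.834
Iteration 2:
  u: GS value = (1 - (-3.7)·3.104 - (-1.2)·1.834) / (7.9) = 1.859;  u ← (1−ω)·0.165 + ω·1.859 = 2.367
  v: GS value = (7 - (-1)·2.367 - (1)·1.834) / (3) = 2.511;  v ← (1−ω)·3.104 + ω·2.511 = 2.333
  w: GS value = (4 - (2)·2.367 - (-2)·2.333) / (7) = 0.562;  w ← (1−ω)·1.834 + ω·0.562 = 0.180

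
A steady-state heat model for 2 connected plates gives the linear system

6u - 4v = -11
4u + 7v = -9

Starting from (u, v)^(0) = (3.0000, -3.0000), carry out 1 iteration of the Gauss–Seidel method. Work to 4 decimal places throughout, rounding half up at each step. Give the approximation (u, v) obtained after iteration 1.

Iteration 1:
  u = (-11 - (-4)·-3.0000) / (6) = -3.8333
  v = (-9 - (4)·-3.8333) / (7) = 0.9047

(-3.8333, 0.9047)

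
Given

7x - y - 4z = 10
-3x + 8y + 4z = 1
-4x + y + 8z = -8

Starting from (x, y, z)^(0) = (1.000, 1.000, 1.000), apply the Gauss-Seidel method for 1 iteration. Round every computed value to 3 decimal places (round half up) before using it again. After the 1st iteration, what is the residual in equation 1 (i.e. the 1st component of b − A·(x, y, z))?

Iteration 1:
  x = (10 - (-1)·1.000 - (-4)·1.000) / (7) = 2.143
  y = (1 - (-3)·2.143 - (4)·1.000) / (8) = 0.429
  z = (-8 - (-4)·2.143 - (1)·0.429) / (8) = 0.018
Residual b − A·x = (-4.500, 3.925, -0.001)

-4.500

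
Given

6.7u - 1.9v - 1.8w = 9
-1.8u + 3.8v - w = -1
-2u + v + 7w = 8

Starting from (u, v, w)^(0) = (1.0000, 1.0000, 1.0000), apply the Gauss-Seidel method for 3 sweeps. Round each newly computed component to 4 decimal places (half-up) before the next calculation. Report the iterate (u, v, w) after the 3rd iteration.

(2.0751, 1.1307, 1.5742)

Iteration 1:
  u = (9 - (-1.9)·1.0000 - (-1.8)·1.0000) / (6.7) = 1.8955
  v = (-1 - (-1.8)·1.8955 - (-1)·1.0000) / (3.8) = 0.8979
  w = (8 - (-2)·1.8955 - (1)·0.8979) / (7) = 1.5562
Iteration 2:
  u = (9 - (-1.9)·0.8979 - (-1.8)·1.5562) / (6.7) = 2.0160
  v = (-1 - (-1.8)·2.0160 - (-1)·1.5562) / (3.8) = 1.1013
  w = (8 - (-2)·2.0160 - (1)·1.1013) / (7) = 1.5615
Iteration 3:
  u = (9 - (-1.9)·1.1013 - (-1.8)·1.5615) / (6.7) = 2.0751
  v = (-1 - (-1.8)·2.0751 - (-1)·1.5615) / (3.8) = 1.1307
  w = (8 - (-2)·2.0751 - (1)·1.1307) / (7) = 1.5742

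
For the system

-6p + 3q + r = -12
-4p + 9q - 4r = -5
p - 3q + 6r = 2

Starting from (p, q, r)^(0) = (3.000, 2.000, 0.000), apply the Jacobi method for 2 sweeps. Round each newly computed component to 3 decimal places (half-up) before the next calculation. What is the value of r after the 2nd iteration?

Iteration 1:
  p = (-12 - (3)·2.000 - (1)·0.000) / (-6) = 3.000
  q = (-5 - (-4)·3.000 - (-4)·0.000) / (9) = 0.778
  r = (2 - (1)·3.000 - (-3)·2.000) / (6) = 0.833
Iteration 2:
  p = (-12 - (3)·0.778 - (1)·0.833) / (-6) = 2.528
  q = (-5 - (-4)·3.000 - (-4)·0.833) / (9) = 1.148
  r = (2 - (1)·3.000 - (-3)·0.778) / (6) = 0.222

0.222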